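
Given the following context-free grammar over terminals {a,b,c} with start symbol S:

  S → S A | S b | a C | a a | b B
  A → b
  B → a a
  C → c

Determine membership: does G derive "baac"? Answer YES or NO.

Convert to CNF:
  S -> S A | S T1 | T0 C | T0 T0 | T1 B
  A -> b
  B -> T0 T0
  C -> c
  T0 -> a
  T1 -> b

CYK fill:
  [0..0]={A,T1}  "b"  orig:{A}
  [1..1]={T0}  "a"  orig:{}
  [2..2]={T0}  "a"  orig:{}
  [3..3]={C}  "c"
  [0..1]=∅  "ba"
  [1..2]={B,S}  "aa"
  [2..3]={S}  "ac"
  [0..2]={S}  "baa"
  [1..3]=∅  "aac"
  [0..3]=∅  "baac"

S ∉ T[0,3] ⇒ NO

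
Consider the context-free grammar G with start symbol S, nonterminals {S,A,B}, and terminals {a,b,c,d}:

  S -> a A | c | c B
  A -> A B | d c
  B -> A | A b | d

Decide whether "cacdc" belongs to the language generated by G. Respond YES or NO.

CNF form of G:
  S -> T1 B | T3 A | c
  A -> A B | T0 T1
  B -> A B | A T2 | T0 T1 | d
  T0 -> d
  T1 -> c
  T2 -> b
  T3 -> a

CYK fill:
  T[0,0] 'c' = {S,T1}  orig:{S}
  T[1,1] 'a' = {T3}  orig:{}
  T[2,2] 'c' = {S,T1}  orig:{S}
  T[3,3] 'd' = {B,T0}  orig:{B}
  T[4,4] 'c' = {S,T1}  orig:{S}
  T[0,1] 'ca' = ∅
  T[1,2] 'ac' = ∅
  T[2,3] 'cd' = {S}
  T[3,4] 'dc' = {A,B}
  T[0,2] 'cac' = ∅
  T[1,3] 'acd' = ∅
  T[2,4] 'cdc' = {S}
  T[0,3] 'cacd' = ∅
  T[1,4] 'acdc' = ∅
  T[0,4] 'cacdc' = ∅

S ∉ T[0,4] ⇒ NO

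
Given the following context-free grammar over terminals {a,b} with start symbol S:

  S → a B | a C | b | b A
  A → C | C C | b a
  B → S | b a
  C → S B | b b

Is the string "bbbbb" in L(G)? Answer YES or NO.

Convert to CNF:
  S -> T0 A | T1 B | T1 C | b
  A -> C C | S B | T0 T0 | T0 T1
  B -> T0 A | T0 T1 | T1 B | T1 C | b
  C -> S B | T0 T0
  T0 -> b
  T1 -> a

CYK fill:
  T[0,0] 'b' = {B,S,T0}  orig:{B,S}
  T[1,1] 'b' = {B,S,T0}  orig:{B,S}
  T[2,2] 'b' = {B,S,T0}  orig:{B,S}
  T[3,3] 'b' = {B,S,T0}  orig:{B,S}
  T[4,4] 'b' = {B,S,T0}  orig:{B,S}
  T[0,1] 'bb' = {A,C}
  T[1,2] 'bb' = {A,C}
  T[2,3] 'bb' = {A,C}
  T[3,4] 'bb' = {A,C}
  T[0,2] 'bbb' = {B,S}
  T[1,3] 'bbb' = {B,S}
  T[2,4] 'bbb' = {B,S}
  T[0,3] 'bbbb' = {A,C}
  T[1,4] 'bbbb' = {A,C}
  T[0,4] 'bbbbb' = {B,S}

S ∈ T[0,4] ⇒ YES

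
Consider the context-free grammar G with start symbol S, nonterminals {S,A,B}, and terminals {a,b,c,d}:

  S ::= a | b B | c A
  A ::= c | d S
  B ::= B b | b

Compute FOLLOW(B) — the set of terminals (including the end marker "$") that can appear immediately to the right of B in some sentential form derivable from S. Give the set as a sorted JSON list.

FIRST sets, iterate to fixpoint:
[1]
  A via A→c: +{c}
  A via A→d S: +{d}
  B via B→b: +{b}
  S via S→a: +{a}
  S via S→b B: +{b}
  S via S→c A: +{c}
  FIRST(S)={a,b,c}  FIRST(A)={c,d}  FIRST(B)={b}
[2] (stable)
  FIRST(S)={a,b,c}  FIRST(A)={c,d}  FIRST(B)={b}

Compute FOLLOW by fixpoint:
FOLLOW(S) := {$}
pass 1:
  B→B b: FOLLOW(B) ⊇ FIRST(b) = {b}; new: +{b}
  S→b B: FOLLOW(B) ⊇ FOLLOW(S) ⊇ {$}; new: +{$}
  S→c A: FOLLOW(A) ⊇ FOLLOW(S) ⊇ {$}; new: +{$}
  FOLLOW(S)={$}  FOLLOW(A)={$}  FOLLOW(B)={$,b}
pass 2: done
  FOLLOW(S)={$}  FOLLOW(A)={$}  FOLLOW(B)={$,b}

FOLLOW(B) = ["$", "b"]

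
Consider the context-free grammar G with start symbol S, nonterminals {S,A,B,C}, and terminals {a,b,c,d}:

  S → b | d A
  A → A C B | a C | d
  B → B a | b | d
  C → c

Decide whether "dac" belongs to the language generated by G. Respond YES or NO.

Convert to CNF:
  S -> T1 A | b
  A -> A X2 | T0 C | d
  B -> B T0 | b | d
  C -> c
  T0 -> a
  T1 -> d
  X2 -> C B

Fill CYK table bottom-up:
  [0..0]={A,B,T1}  "d"  orig:{A,B}
  [1..1]={T0}  "a"  orig:{}
  [2..2]={C}  "c"
  [0..1]={B}  "da"
  [1..2]={A}  "ac"
  [0..2]={S}  "dac"

S ∈ T[0,2] ⇒ YES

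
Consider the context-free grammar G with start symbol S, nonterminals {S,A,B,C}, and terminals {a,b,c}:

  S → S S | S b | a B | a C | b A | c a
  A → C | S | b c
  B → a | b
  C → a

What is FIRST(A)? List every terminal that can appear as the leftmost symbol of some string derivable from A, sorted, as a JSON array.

FIRST iteration:
iter 1:
  A via A→b c: +{b}
  B via B→a: +{a}
  B via B→b: +{b}
  C via C→a: +{a}
  S via S→a B: +{a}
  S via S→b A: +{b}
  S via S→c a: +{c}
  FIRST(S)={a,b,c}  FIRST(A)={b}  FIRST(B)={a,b}  FIRST(C)={a}
iter 2:
  A via A→C: +{a}
  A via A→S: +{c}
  FIRST(S)={a,b,c}  FIRST(A)={a,b,c}  FIRST(B)={a,b}  FIRST(C)={a}
iter 3: (stable)
  FIRST(S)={a,b,c}  FIRST(A)={a,b,c}  FIRST(B)={a,b}  FIRST(C)={a}

FIRST(A) = ["a", "b", "c"]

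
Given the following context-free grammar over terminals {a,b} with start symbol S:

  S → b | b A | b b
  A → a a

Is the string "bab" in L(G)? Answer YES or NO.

CNF form of G:
  S -> T1 A | T1 T1 | b
  A -> T0 T0
  T0 -> a
  T1 -> b

Fill CYK table bottom-up:
  T[0,0] 'b' = {S,T1}  orig:{S}
  T[1,1] 'a' = {T0}  orig:{}
  T[2,2] 'b' = {S,T1}  orig:{S}
  T[0,1] 'ba' = ∅
  T[1,2] 'ab' = ∅
  T[0,2] 'bab' = ∅

S ∉ T[0,2] ⇒ NO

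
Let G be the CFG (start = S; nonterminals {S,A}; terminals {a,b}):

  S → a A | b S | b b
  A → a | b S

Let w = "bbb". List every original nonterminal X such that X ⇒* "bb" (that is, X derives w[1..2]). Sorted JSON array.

Convert to CNF:
  S -> T0 S | T0 T0 | T1 A
  A -> T0 S | a
  T0 -> b
  T1 -> a

Fill CYK table bottom-up, restricted to cells inside w[1..2]:
  cell(1,1) b: {T0}  orig:{}
  cell(2,2) b: {T0}  orig:{}
  cell(1,2) bb: {S}

Original NTs in T[1,2] deriving "bb": ["S"]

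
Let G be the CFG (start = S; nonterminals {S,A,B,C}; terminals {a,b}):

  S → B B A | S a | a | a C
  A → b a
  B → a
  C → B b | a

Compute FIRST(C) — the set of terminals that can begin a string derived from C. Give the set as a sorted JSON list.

Compute FIRST by fixpoint:
iter 1:
  A via A→b a: +{b}
  B via B→a: +{a}
  C via C→B b: +{a}
  S via S→B B A: +{a}
  FIRST(S)={a}  FIRST(A)={b}  FIRST(B)={a}  FIRST(C)={a}
iter 2: (stable)
  FIRST(S)={a}  FIRST(A)={b}  FIRST(B)={a}  FIRST(C)={a}

FIRST(C) = ["a"]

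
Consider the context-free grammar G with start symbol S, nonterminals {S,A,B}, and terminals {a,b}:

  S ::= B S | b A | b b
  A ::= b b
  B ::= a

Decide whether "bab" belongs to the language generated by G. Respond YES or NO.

CNF form of G:
  S -> B S | T0 A | T0 T0
  A -> T0 T0
  B -> a
  T0 -> b

CYK table (by increasing span):
  [0..0]={T0}  "b"  orig:{}
  [1..1]={B}  "a"
  [2..2]={T0}  "b"  orig:{}
  [0..1]=∅  "ba"
  [1..2]=∅  "ab"
  [0..2]=∅  "bab"

S ∉ T[0,2] ⇒ NO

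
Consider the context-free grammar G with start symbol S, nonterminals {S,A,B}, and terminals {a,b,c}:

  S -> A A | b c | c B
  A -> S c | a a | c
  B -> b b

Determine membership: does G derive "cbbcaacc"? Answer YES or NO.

CNF form of G:
  S -> A A | T0 B | T2 T0
  A -> S T0 | T1 T1 | c
  B -> T2 T2
  T0 -> c
  T1 -> a
  T2 -> b

CYK fill:
  cell(0,0) c: {A,T0}  orig:{A}
  cell(1,1) b: {T2}  orig:{}
  cell(2,2) b: {T2}  orig:{}
  cell(3,3) c: {A,T0}  orig:{A}
  cell(4,4) a: {T1}  orig:{}
  cell(5,5) a: {T1}  orig:{}
  cell(6,6) c: {A,T0}  orig:{A}
  cell(7,7) c: {A,T0}  orig:{A}
  cell(0,1) cb: ∅
  cell(1,2) bb: {B}
  cell(2,3) bc: {S}
  cell(3,4) ca: ∅
  cell(4,5) aa: {A}
  cell(5,6) ac: ∅
  cell(6,7) cc: {S}
  cell(0,2) cbb: {S}
  cell(1,3) bbc: ∅
  cell(2,4) bca: ∅
  cell(3,5) caa: {S}
  cell(4,6) aac: {S}
  cell(5,7) acc: ∅
  cell(0,3) cbbc: {A}
  cell(1,4) bbca: ∅
  cell(2,5) bcaa: ∅
  cell(3,6) caac: {A}
  cell(4,7) aacc: {A}
  cell(0,4) cbbca: ∅
  cell(1,5) bbcaa: ∅
  cell(2,6) bcaac: ∅
  cell(3,7) caacc: {S}
  cell(0,5) cbbcaa: {S}
  cell(1,6) bbcaac: ∅
  cell(2,7) bcaacc: ∅
  cell(0,6) cbbcaac: {A}
  cell(1,7) bbcaacc: ∅
  cell(0,7) cbbcaacc: {S}

S ∈ T[0,7] ⇒ YES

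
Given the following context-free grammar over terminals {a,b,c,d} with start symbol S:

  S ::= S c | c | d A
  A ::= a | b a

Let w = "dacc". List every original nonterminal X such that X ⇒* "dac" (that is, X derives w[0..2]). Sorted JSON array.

CNF form of G:
  S -> S T2 | T3 A | c
  A -> T0 T1 | a
  T0 -> b
  T1 -> a
  T2 -> c
  T3 -> d

Fill CYK table bottom-up (cells [i..j] with 0 ≤ i ≤ j ≤ 2 only):
  [0..0]={T3}  "d"  orig:{}
  [1..1]={A,T1}  "a"  orig:{A}
  [2..2]={S,T2}  "c"  orig:{S}
  [0..1]={S}  "da"
  [1..2]=∅  "ac"
  [0..2]={S}  "dac"

Original NTs in T[0,2] deriving "dac": ["S"]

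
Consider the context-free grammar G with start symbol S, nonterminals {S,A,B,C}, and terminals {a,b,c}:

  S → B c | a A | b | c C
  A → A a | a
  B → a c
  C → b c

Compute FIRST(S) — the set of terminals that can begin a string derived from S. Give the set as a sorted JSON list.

FIRST iteration:
pass 1:
  A via A→a: +{a}
  B via B→a c: +{a}
  C via C→b c: +{b}
  S via S→B c: +{a}
  S via S→b: +{b}
  S via S→c C: +{c}
  FIRST(S)={a,b,c}  FIRST(A)={a}  FIRST(B)={a}  FIRST(C)={b}
pass 2: (no change)
  FIRST(S)={a,b,c}  FIRST(A)={a}  FIRST(B)={a}  FIRST(C)={b}

FIRST(S) = ["a", "b", "c"]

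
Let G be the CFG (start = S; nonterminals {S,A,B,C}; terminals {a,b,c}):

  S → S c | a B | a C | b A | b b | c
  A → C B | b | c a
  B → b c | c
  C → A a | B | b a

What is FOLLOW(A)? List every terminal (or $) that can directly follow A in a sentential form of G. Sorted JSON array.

Compute FIRST by fixpoint:
iter 1:
  A via A→b: +{b}
  A via A→c a: +{c}
  B via B→b c: +{b}
  B via B→c: +{c}
  C via C→A a: +{b,c}
  S via S→a B: +{a}
  S via S→b A: +{b}
  S via S→c: +{c}
  S: {a,b,c}  A: {b,c}  B: {b,c}  C: {b,c}
iter 2: — fixpoint
  S: {a,b,c}  A: {b,c}  B: {b,c}  C: {b,c}

Compute FOLLOW by fixpoint:
seed FOLLOW(S) with $
[1]
  A→C B: FOLLOW(C) ⊇ FIRST(B) = {b,c}; new: +{b,c}
  C→A a: FOLLOW(A) ⊇ FIRST(a) = {a}; new: +{a}
  C→B: FOLLOW(B) ⊇ FOLLOW(C) ⊇ {b,c}; new: +{b,c}
  S→S c: FOLLOW(S) ⊇ FIRST(c) = {c}; new: +{c}
  S→a B: FOLLOW(B) ⊇ FOLLOW(S) ⊇ {$,c}; new: +{$}
  S→a C: FOLLOW(C) ⊇ FOLLOW(S) ⊇ {$,c}; new: +{$}
  S→b A: FOLLOW(A) ⊇ FOLLOW(S) ⊇ {$,c}; new: +{$,c}
  FOLLOW[S]={$,c}  FOLLOW[A]={$,a,c}  FOLLOW[B]={$,b,c}  FOLLOW[C]={$,b,c}
[2]
  A→C B: FOLLOW(B) ⊇ FOLLOW(A) ⊇ {$,a,c}; new: +{a}
  FOLLOW[S]={$,c}  FOLLOW[A]={$,a,c}  FOLLOW[B]={$,a,b,c}  FOLLOW[C]={$,b,c}
[3] done
  FOLLOW[S]={$,c}  FOLLOW[A]={$,a,c}  FOLLOW[B]={$,a,b,c}  FOLLOW[C]={$,b,c}

FOLLOW(A) = ["$", "a", "c"]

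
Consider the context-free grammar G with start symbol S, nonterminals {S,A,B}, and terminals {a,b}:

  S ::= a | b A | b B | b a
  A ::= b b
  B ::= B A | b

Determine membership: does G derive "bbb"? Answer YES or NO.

Convert to CNF:
  S -> T0 A | T0 B | T0 T1 | a
  A -> T0 T0
  B -> B A | b
  T0 -> b
  T1 -> a

CYK table (by increasing span):
  cell(0,0) b: {B,T0}  orig:{B}
  cell(1,1) b: {B,T0}  orig:{B}
  cell(2,2) b: {B,T0}  orig:{B}
  cell(0,1) bb: {A,S}
  cell(1,2) bb: {A,S}
  cell(0,2) bbb: {B,S}

S ∈ T[0,2] ⇒ YES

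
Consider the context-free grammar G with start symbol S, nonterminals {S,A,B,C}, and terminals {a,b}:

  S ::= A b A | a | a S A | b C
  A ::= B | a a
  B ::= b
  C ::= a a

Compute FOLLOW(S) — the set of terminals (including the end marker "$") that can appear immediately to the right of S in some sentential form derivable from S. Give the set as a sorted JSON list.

Compute FIRST by fixpoint:
[1]
  A via A→a a: +{a}
  B via B→b: +{b}
  C via C→a a: +{a}
  S via S→A b A: +{a}
  S via S→b C: +{b}
  S: {a,b}  A: {a}  B: {b}  C: {a}
[2]
  A via A→B: +{b}
  S: {a,b}  A: {a,b}  B: {b}  C: {a}
[3] (stable)
  S: {a,b}  A: {a,b}  B: {b}  C: {a}

FOLLOW sets:
seed FOLLOW(S) with $
iter 1:
  S→A b A: FOLLOW(A) ⊇ FIRST(b) = {b}; new: +{b}
  S→A b A: FOLLOW(A) ⊇ FOLLOW(S) ⊇ {$}; new: +{$}
  S→a S A: FOLLOW(S) ⊇ FIRST(A) = {a,b}; new: +{a,b}
  S→a S A: FOLLOW(A) ⊇ FOLLOW(S) ⊇ {$,a,b}; new: +{a}
  S→b C: FOLLOW(C) ⊇ FOLLOW(S) ⊇ {$,a,b}; new: +{$,a,b}
  FOLLOW(S)={$,a,b}  FOLLOW(A)={$,a,b}  FOLLOW(B)={}  FOLLOW(C)={$,a,b}
iter 2:
  A→B: FOLLOW(B) ⊇ FOLLOW(A) ⊇ {$,a,b}; new: +{$,a,b}
  FOLLOW(S)={$,a,b}  FOLLOW(A)={$,a,b}  FOLLOW(B)={$,a,b}  FOLLOW(C)={$,a,b}
iter 3: (no change)
  FOLLOW(S)={$,a,b}  FOLLOW(A)={$,a,b}  FOLLOW(B)={$,a,b}  FOLLOW(C)={$,a,b}

FOLLOW(S) = ["$", "a", "b"]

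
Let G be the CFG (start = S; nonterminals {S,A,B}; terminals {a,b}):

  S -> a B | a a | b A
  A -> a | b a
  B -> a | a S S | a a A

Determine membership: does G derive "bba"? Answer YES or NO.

CNF form of G:
  S -> T0 A | T1 B | T1 T1
  A -> T0 T1 | a
  B -> T1 X2 | T1 X3 | a
  T0 -> b
  T1 -> a
  X2 -> S S
  X3 -> T1 A

CYK fill:
  [0..0]={T0}  "b"  orig:{}
  [1..1]={T0}  "b"  orig:{}
  [2..2]={A,B,T1}  "a"  orig:{A,B}
  [0..1]=∅  "bb"
  [1..2]={A,S}  "ba"
  [0..2]={S}  "bba"

S ∈ T[0,2] ⇒ YES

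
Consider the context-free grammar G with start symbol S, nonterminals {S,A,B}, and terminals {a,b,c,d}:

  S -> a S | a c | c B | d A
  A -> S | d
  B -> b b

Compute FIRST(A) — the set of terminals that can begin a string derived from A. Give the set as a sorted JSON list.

FIRST sets, iterate to fixpoint:
[1]
  A via A→d: +{d}
  B via B→b b: +{b}
  S via S→a S: +{a}
  S via S→c B: +{c}
  S via S→d A: +{d}
  FIRST[S]={a,c,d}  FIRST[A]={d}  FIRST[B]={b}
[2]
  A via A→S: +{a,c}
  FIRST[S]={a,c,d}  FIRST[A]={a,c,d}  FIRST[B]={b}
[3] — fixpoint
  FIRST[S]={a,c,d}  FIRST[A]={a,c,d}  FIRST[B]={b}

FIRST(A) = ["a", "c", "d"]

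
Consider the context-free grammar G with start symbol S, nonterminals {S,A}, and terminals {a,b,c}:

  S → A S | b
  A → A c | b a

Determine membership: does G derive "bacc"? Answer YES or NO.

CNF form of G:
  S -> A S | b
  A -> A T0 | T1 T2
  T0 -> c
  T1 -> b
  T2 -> a

CYK fill:
  T[0,0] 'b' = {S,T1}  orig:{S}
  T[1,1] 'a' = {T2}  orig:{}
  T[2,2] 'c' = {T0}  orig:{}
  T[3,3] 'c' = {T0}  orig:{}
  T[0,1] 'ba' = {A}
  T[1,2] 'ac' = ∅
  T[2,3] 'cc' = ∅
  T[0,2] 'bac' = {A}
  T[1,3] 'acc' = ∅
  T[0,3] 'bacc' = {A}

S ∉ T[0,3] ⇒ NO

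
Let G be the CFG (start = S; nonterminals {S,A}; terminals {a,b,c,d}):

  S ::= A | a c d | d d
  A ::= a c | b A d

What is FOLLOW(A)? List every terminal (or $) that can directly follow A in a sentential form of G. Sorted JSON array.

FIRST iteration:
iter 1:
  A via A→a c: +{a}
  A via A→b A d: +{b}
  S via S→A: +{a,b}
  S via S→d d: +{d}
  FIRST[S]={a,b,d}  FIRST[A]={a,b}
iter 2: — fixpoint
  FIRST[S]={a,b,d}  FIRST[A]={a,b}

Compute FOLLOW by fixpoint:
FOLLOW(S) := {$}
[1]
  A→b A d: FOLLOW(A) ⊇ FIRST(d) = {d}; new: +{d}
  S→A: FOLLOW(A) ⊇ FOLLOW(S) ⊇ {$}; new: +{$}
  S: {$}  A: {$,d}
[2] (stable)
  S: {$}  A: {$,d}

FOLLOW(A) = ["$", "d"]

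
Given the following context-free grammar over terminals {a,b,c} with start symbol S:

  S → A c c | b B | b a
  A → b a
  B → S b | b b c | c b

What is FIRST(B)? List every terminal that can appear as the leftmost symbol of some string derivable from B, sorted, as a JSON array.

Compute FIRST by fixpoint:
iter 1:
  A via A→b a: +{b}
  B via B→b b c: +{b}
  B via B→c b: +{c}
  S via S→A c c: +{b}
  S: {b}  A: {b}  B: {b,c}
iter 2: (stable)
  S: {b}  A: {b}  B: {b,c}

FIRST(B) = ["b", "c"]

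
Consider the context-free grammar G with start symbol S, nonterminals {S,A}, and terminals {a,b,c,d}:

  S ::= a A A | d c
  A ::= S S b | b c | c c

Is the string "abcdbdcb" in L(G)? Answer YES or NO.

CNF form of G:
  S -> T2 X5 | T3 T1
  A -> S X4 | T0 T1 | T1 T1
  T0 -> b
  T1 -> c
  T2 -> a
  T3 -> d
  X4 -> S T0
  X5 -> A A

CYK table (by increasing span):
  [0..0]={T2}  "a"  orig:{}
  [1..1]={T0}  "b"  orig:{}
  [2..2]={T1}  "c"  orig:{}
  [3..3]={T3}  "d"  orig:{}
  [4..4]={T0}  "b"  orig:{}
  [5..5]={T3}  "d"  orig:{}
  [6..6]={T1}  "c"  orig:{}
  [7..7]={T0}  "b"  orig:{}
  [0..1]=∅  "ab"
  [1..2]={A}  "bc"
  [2..3]=∅  "cd"
  [3..4]=∅  "db"
  [4..5]=∅  "bd"
  [5..6]={S}  "dc"
  [6..7]=∅  "cb"
  [0..2]=∅  "abc"
  [1..3]=∅  "bcd"
  [2..4]=∅  "cdb"
  [3..5]=∅  "dbd"
  [4..6]=∅  "bdc"
  [5..7]={X4}  "dcb"  orig:{}
  [0..3]=∅  "abcd"
  [1..4]=∅  "bcdb"
  [2..5]=∅  "cdbd"
  [3..6]=∅  "dbdc"
  [4..7]=∅  "bdcb"
  [0..4]=∅  "abcdb"
  [1..5]=∅  "bcdbd"
  [2..6]=∅  "cdbdc"
  [3..7]=∅  "dbdcb"
  [0..5]=∅  "abcdbd"
  [1..6]=∅  "bcdbdc"
  [2..7]=∅  "cdbdcb"
  [0..6]=∅  "abcdbdc"
  [1..7]=∅  "bcdbdcb"
  [0..7]=∅  "abcdbdcb"

S ∉ T[0,7] ⇒ NO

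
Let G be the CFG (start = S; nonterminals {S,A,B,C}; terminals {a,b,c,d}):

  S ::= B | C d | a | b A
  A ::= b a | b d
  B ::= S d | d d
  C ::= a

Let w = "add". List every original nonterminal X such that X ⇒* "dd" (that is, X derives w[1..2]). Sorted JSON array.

Convert to CNF:
  S -> C T2 | S T2 | T0 A | T2 T2 | a
  A -> T0 T1 | T0 T2
  B -> S T2 | T2 T2
  C -> a
  T0 -> b
  T1 -> a
  T2 -> d

CYK table (by increasing span), restricted to cells inside w[1..2]:
  [1..1]={T2}  "d"  orig:{}
  [2..2]={T2}  "d"  orig:{}
  [1..2]={B,S}  "dd"

Original NTs in T[1,2] deriving "dd": ["B", "S"]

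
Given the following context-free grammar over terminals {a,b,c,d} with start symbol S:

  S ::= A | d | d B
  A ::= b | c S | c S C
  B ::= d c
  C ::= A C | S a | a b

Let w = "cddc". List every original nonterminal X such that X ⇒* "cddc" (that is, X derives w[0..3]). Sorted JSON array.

CNF form of G:
  S -> T0 S | T0 X5 | T1 B | b | d
  A -> T0 S | T0 X4 | b
  B -> T1 T0
  C -> A C | S T2 | T2 T3
  T0 -> c
  T1 -> d
  T2 -> a
  T3 -> b
  X4 -> S C
  X5 -> S C

CYK table (by increasing span) — only the sub-triangle for w[0..3]:
  cell(0,0) c: {T0}  orig:{}
  cell(1,1) d: {S,T1}  orig:{S}
  cell(2,2) d: {S,T1}  orig:{S}
  cell(3,3) c: {T0}  orig:{}
  cell(0,1) cd: {A,S}
  cell(1,2) dd: ∅
  cell(2,3) dc: {B}
  cell(0,2) cdd: ∅
  cell(1,3) ddc: {S}
  cell(0,3) cddc: {A,S}

Original NTs in T[0,3] deriving "cddc": ["A", "S"]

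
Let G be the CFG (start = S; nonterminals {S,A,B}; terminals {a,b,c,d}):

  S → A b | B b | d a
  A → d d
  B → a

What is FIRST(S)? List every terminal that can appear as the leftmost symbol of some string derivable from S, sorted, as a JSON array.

FIRST iteration:
iter 1:
  A via A→d d: +{d}
  B via B→a: +{a}
  S via S→A b: +{d}
  S via S→B b: +{a}
  FIRST[S]={a,d}  FIRST[A]={d}  FIRST[B]={a}
iter 2: (no change)
  FIRST[S]={a,d}  FIRST[A]={d}  FIRST[B]={a}

FIRST(S) = ["a", "d"]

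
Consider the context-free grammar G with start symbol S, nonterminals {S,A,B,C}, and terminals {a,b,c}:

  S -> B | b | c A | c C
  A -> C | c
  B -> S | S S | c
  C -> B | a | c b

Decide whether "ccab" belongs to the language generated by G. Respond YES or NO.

Convert to CNF:
  S -> S S | T0 A | T0 C | b | c
  A -> S S | T0 A | T0 C | T0 T1 | a | b | c
  B -> S S | T0 A | T0 C | b | c
  C -> S S | T0 A | T0 C | T0 T1 | a | b | c
  T0 -> c
  T1 -> b

CYK fill:
  [0..0]={A,B,C,S,T0}  "c"  orig:{A,B,C,S}
  [1..1]={A,B,C,S,T0}  "c"  orig:{A,B,C,S}
  [2..2]={A,C}  "a"
  [3..3]={A,B,C,S,T1}  "b"  orig:{A,B,C,S}
  [0..1]={A,B,C,S}  "cc"
  [1..2]={A,B,C,S}  "ca"
  [2..3]=∅  "ab"
  [0..2]={A,B,C,S}  "cca"
  [1..3]={A,B,C,S}  "cab"
  [0..3]={A,B,C,S}  "ccab"

S ∈ T[0,3] ⇒ YES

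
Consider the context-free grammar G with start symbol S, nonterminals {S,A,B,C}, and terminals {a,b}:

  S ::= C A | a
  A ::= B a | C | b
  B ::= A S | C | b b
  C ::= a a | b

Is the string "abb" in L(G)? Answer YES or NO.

Convert to CNF:
  S -> C A | a
  A -> B T0 | T0 T0 | b
  B -> A S | T0 T0 | T1 T1 | b
  C -> T0 T0 | b
  T0 -> a
  T1 -> b

CYK table (by increasing span):
  T[0,0] 'a' = {S,T0}  orig:{S}
  T[1,1] 'b' = {A,B,C,T1}  orig:{A,B,C}
  T[2,2] 'b' = {A,B,C,T1}  orig:{A,B,C}
  T[0,1] 'ab' = ∅
  T[1,2] 'bb' = {B,S}
  T[0,2] 'abb' = ∅

S ∉ T[0,2] ⇒ NO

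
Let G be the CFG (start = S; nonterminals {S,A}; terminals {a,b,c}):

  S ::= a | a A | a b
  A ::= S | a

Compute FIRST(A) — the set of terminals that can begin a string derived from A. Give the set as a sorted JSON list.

FIRST sets, iterate to fixpoint:
[1]
  A via A→a: +{a}
  S via S→a: +{a}
  FIRST(S)={a}  FIRST(A)={a}
[2] — fixpoint
  FIRST(S)={a}  FIRST(A)={a}

FIRST(A) = ["a"]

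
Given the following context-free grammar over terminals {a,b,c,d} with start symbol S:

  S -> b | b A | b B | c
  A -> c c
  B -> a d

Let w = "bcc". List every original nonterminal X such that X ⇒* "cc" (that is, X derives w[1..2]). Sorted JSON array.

Convert to CNF:
  S -> T3 A | T3 B | b | c
  A -> T0 T0
  B -> T1 T2
  T0 -> c
  T1 -> a
  T2 -> d
  T3 -> b

CYK fill — only the sub-triangle for w[1..2]:
  cell(1,1) c: {S,T0}  orig:{S}
  cell(2,2) c: {S,T0}  orig:{S}
  cell(1,2) cc: {A}

Original NTs in T[1,2] deriving "cc": ["A"]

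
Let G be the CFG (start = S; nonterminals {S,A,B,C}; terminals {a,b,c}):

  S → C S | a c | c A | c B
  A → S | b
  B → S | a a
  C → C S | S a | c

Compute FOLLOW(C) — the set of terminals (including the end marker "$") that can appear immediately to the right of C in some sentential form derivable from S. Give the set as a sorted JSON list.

Compute FIRST by fixpoint:
iter 1:
  A via A→b: +{b}
  B via B→a a: +{a}
  C via C→c: +{c}
  S via S→C S: +{c}
  S via S→a c: +{a}
  FIRST[S]={a,c}  FIRST[A]={b}  FIRST[B]={a}  FIRST[C]={c}
iter 2:
  A via A→S: +{a,c}
  B via B→S: +{c}
  C via C→S a: +{a}
  FIRST[S]={a,c}  FIRST[A]={a,b,c}  FIRST[B]={a,c}  FIRST[C]={a,c}
iter 3: done
  FIRST[S]={a,c}  FIRST[A]={a,b,c}  FIRST[B]={a,c}  FIRST[C]={a,c}

FOLLOW sets:
seed FOLLOW(S) with $
iter 1:
  C→C S: FOLLOW(C) ⊇ FIRST(S) = {a,c}; new: +{a,c}
  C→C S: FOLLOW(S) ⊇ FOLLOW(C) ⊇ {a,c}; new: +{a,c}
  S→c A: FOLLOW(A) ⊇ FOLLOW(S) ⊇ {$,a,c}; new: +{$,a,c}
  S→c B: FOLLOW(B) ⊇ FOLLOW(S) ⊇ {$,a,c}; new: +{$,a,c}
  FOLLOW[S]={$,a,c}  FOLLOW[A]={$,a,c}  FOLLOW[B]={$,a,c}  FOLLOW[C]={a,c}
iter 2: done
  FOLLOW[S]={$,a,c}  FOLLOW[A]={$,a,c}  FOLLOW[B]={$,a,c}  FOLLOW[C]={a,c}

FOLLOW(C) = ["a", "c"]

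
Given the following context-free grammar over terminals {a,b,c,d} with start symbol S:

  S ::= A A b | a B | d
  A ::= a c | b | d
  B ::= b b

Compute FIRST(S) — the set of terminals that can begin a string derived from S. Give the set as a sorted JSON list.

Compute FIRST by fixpoint:
iter 1:
  A via A→a c: +{a}
  A via A→b: +{b}
  A via A→d: +{d}
  B via B→b b: +{b}
  S via S→A A b: +{a,b,d}
  FIRST(S)={a,b,d}  FIRST(A)={a,b,d}  FIRST(B)={b}
iter 2: — fixpoint
  FIRST(S)={a,b,d}  FIRST(A)={a,b,d}  FIRST(B)={b}

FIRST(S) = ["a", "b", "d"]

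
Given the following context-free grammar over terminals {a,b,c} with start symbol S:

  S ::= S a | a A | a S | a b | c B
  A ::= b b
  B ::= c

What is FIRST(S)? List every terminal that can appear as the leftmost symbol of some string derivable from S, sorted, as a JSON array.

FIRST iteration:
[1]
  A via A→b b: +{b}
  B via B→c: +{c}
  S via S→a A: +{a}
  S via S→c B: +{c}
  FIRST[S]={a,c}  FIRST[A]={b}  FIRST[B]={c}
[2] — fixpoint
  FIRST[S]={a,c}  FIRST[A]={b}  FIRST[B]={c}

FIRST(S) = ["a", "c"]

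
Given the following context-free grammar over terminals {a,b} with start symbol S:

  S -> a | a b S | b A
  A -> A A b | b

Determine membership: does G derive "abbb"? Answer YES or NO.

Convert to CNF:
  S -> T0 A | T1 X3 | a
  A -> A X2 | b
  T0 -> b
  T1 -> a
  X2 -> A T0
  X3 -> T0 S

CYK table (by increasing span):
  T[0,0] 'a' = {S,T1}  orig:{S}
  T[1,1] 'b' = {A,T0}  orig:{A}
  T[2,2] 'b' = {A,T0}  orig:{A}
  T[3,3] 'b' = {A,T0}  orig:{A}
  T[0,1] 'ab' = ∅
  T[1,2] 'bb' = {S,X2}  orig:{S}
  T[2,3] 'bb' = {S,X2}  orig:{S}
  T[0,2] 'abb' = ∅
  T[1,3] 'bbb' = {A,X3}  orig:{A}
  T[0,3] 'abbb' = {S}

S ∈ T[0,3] ⇒ YES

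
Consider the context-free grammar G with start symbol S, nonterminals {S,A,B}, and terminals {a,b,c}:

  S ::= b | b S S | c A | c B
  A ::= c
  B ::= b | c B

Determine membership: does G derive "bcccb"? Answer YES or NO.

CNF form of G:
  S -> T0 A | T0 B | T1 X2 | b
  A -> c
  B -> T0 B | b
  T0 -> c
  T1 -> b
  X2 -> S S

CYK table (by increasing span):
  cell(0,0) b: {B,S,T1}  orig:{B,S}
  cell(1,1) c: {A,T0}  orig:{A}
  cell(2,2) c: {A,T0}  orig:{A}
  cell(3,3) c: {A,T0}  orig:{A}
  cell(4,4) b: {B,S,T1}  orig:{B,S}
  cell(0,1) bc: ∅
  cell(1,2) cc: {S}
  cell(2,3) cc: {S}
  cell(3,4) cb: {B,S}
  cell(0,2) bcc: {X2}  orig:{}
  cell(1,3) ccc: ∅
  cell(2,4) ccb: {B,S,X2}  orig:{B,S}
  cell(0,3) bccc: ∅
  cell(1,4) cccb: {B,S,X2}  orig:{B,S}
  cell(0,4) bcccb: {S,X2}  orig:{S}

S ∈ T[0,4] ⇒ YES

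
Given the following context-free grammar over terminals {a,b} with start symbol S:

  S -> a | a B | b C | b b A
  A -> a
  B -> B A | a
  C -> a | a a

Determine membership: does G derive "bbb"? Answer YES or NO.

CNF form of G:
  S -> T0 B | T1 C | T1 X2 | a
  A -> a
  B -> B A | a
  C -> T0 T0 | a
  T0 -> a
  T1 -> b
  X2 -> T1 A

CYK fill:
  T[0,0] 'b' = {T1}  orig:{}
  T[1,1] 'b' = {T1}  orig:{}
  T[2,2] 'b' = {T1}  orig:{}
  T[0,1] 'bb' = ∅
  T[1,2] 'bb' = ∅
  T[0,2] 'bbb' = ∅

S ∉ T[0,2] ⇒ NO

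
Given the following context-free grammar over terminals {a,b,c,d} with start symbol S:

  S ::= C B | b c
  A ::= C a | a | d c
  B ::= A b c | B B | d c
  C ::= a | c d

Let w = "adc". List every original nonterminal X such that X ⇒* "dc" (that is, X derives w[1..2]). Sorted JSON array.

Convert to CNF:
  S -> C B | T3 T2
  A -> C T0 | T1 T2 | a
  B -> A X4 | B B | T1 T2
  C -> T2 T1 | a
  T0 -> a
  T1 -> d
  T2 -> c
  T3 -> b
  X4 -> T3 T2

CYK fill — only the sub-triangle for w[1..2]:
  cell(1,1) d: {T1}  orig:{}
  cell(2,2) c: {T2}  orig:{}
  cell(1,2) dc: {A,B}

Original NTs in T[1,2] deriving "dc": ["A", "B"]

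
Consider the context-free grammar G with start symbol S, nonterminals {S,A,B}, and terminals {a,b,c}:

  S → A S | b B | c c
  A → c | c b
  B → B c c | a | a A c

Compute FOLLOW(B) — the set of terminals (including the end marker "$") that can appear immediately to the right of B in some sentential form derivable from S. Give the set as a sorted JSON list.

FIRST sets, iterate to fixpoint:
iter 1:
  A via A→c: +{c}
  B via B→a: +{a}
  S via S→A S: +{c}
  S via S→b B: +{b}
  FIRST[S]={b,c}  FIRST[A]={c}  FIRST[B]={a}
iter 2: (stable)
  FIRST[S]={b,c}  FIRST[A]={c}  FIRST[B]={a}

FOLLOW sets:
FOLLOW(S) := {$}
[1]
  B→B c c: FOLLOW(B) ⊇ FIRST(c) = {c}; new: +{c}
  B→a A c: FOLLOW(A) ⊇ FIRST(c) = {c}; new: +{c}
  S→A S: FOLLOW(A) ⊇ FIRST(S) = {b,c}; new: +{b}
  S→b B: FOLLOW(B) ⊇ FOLLOW(S) ⊇ {$}; new: +{$}
  S: {$}  A: {b,c}  B: {$,c}
[2] done
  S: {$}  A: {b,c}  B: {$,c}

FOLLOW(B) = ["$", "c"]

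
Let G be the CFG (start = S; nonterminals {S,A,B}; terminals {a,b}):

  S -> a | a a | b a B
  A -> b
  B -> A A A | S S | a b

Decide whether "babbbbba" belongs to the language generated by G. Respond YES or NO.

CNF form of G:
  S -> T0 T0 | T1 X3 | a
  A -> b
  B -> A X2 | S S | T0 T1
  T0 -> a
  T1 -> b
  X2 -> A A
  X3 -> T0 B

Fill CYK table bottom-up:
  [0..0]={A,T1}  "b"  orig:{A}
  [1..1]={S,T0}  "a"  orig:{S}
  [2..2]={A,T1}  "b"  orig:{A}
  [3..3]={A,T1}  "b"  orig:{A}
  [4..4]={A,T1}  "b"  orig:{A}
  [5..5]={A,T1}  "b"  orig:{A}
  [6..6]={A,T1}  "b"  orig:{A}
  [7..7]={S,T0}  "a"  orig:{S}
  [0..1]=∅  "ba"
  [1..2]={B}  "ab"
  [2..3]={X2}  "bb"  orig:{}
  [3..4]={X2}  "bb"  orig:{}
  [4..5]={X2}  "bb"  orig:{}
  [5..6]={X2}  "bb"  orig:{}
  [6..7]=∅  "ba"
  [0..2]=∅  "bab"
  [1..3]=∅  "abb"
  [2..4]={B}  "bbb"
  [3..5]={B}  "bbb"
  [4..6]={B}  "bbb"
  [5..7]=∅  "bba"
  [0..3]=∅  "babb"
  [1..4]={X3}  "abbb"  orig:{}
  [2..5]=∅  "bbbb"
  [3..6]=∅  "bbbb"
  [4..7]=∅  "bbba"
  [0..4]={S}  "babbb"
  [1..5]=∅  "abbbb"
  [2..6]=∅  "bbbbb"
  [3..7]=∅  "bbbba"
  [0..5]=∅  "babbbb"
  [1..6]=∅  "abbbbb"
  [2..7]=∅  "bbbbba"
  [0..6]=∅  "babbbbb"
  [1..7]=∅  "abbbbba"
  [0..7]=∅  "babbbbba"

S ∉ T[0,7] ⇒ NO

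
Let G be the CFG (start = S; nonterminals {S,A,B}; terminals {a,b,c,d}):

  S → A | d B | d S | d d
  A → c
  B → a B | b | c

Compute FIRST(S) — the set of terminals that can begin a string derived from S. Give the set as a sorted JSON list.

Compute FIRST by fixpoint:
pass 1:
  A via A→c: +{c}
  B via B→a B: +{a}
  B via B→b: +{b}
  B via B→c: +{c}
  S via S→A: +{c}
  S via S→d B: +{d}
  FIRST(S)={c,d}  FIRST(A)={c}  FIRST(B)={a,b,c}
pass 2: — fixpoint
  FIRST(S)={c,d}  FIRST(A)={c}  FIRST(B)={a,b,c}

FIRST(S) = ["c", "d"]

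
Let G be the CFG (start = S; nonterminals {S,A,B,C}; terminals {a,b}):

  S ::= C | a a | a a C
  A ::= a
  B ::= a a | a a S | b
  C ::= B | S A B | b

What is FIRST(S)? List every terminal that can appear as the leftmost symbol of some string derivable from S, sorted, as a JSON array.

FIRST iteration:
round 1:
  A via A→a: +{a}
  B via B→a a: +{a}
  B via B→b: +{b}
  C via C→B: +{a,b}
  S via S→C: +{a,b}
  FIRST(S)={a,b}  FIRST(A)={a}  FIRST(B)={a,b}  FIRST(C)={a,b}
round 2: — fixpoint
  FIRST(S)={a,b}  FIRST(A)={a}  FIRST(B)={a,b}  FIRST(C)={a,b}

FIRST(S) = ["a", "b"]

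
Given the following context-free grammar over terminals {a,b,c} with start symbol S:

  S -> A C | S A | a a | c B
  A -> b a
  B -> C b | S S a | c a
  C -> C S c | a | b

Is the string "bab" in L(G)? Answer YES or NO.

Convert to CNF:
  S -> A C | S A | T1 T1 | T2 B
  A -> T0 T1
  B -> C T0 | S X3 | T2 T1
  C -> C X4 | a | b
  T0 -> b
  T1 -> a
  T2 -> c
  X3 -> S T1
  X4 -> S T2

Fill CYK table bottom-up:
  cell(0,0) b: {C,T0}  orig:{C}
  cell(1,1) a: {C,T1}  orig:{C}
  cell(2,2) b: {C,T0}  orig:{C}
  cell(0,1) ba: {A}
  cell(1,2) ab: {B}
  cell(0,2) bab: {S}

S ∈ T[0,2] ⇒ YES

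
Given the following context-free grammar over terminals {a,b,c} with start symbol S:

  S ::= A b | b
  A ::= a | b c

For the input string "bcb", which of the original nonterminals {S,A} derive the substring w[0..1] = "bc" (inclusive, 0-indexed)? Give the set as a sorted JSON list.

Convert to CNF:
  S -> A T0 | b
  A -> T0 T1 | a
  T0 -> b
  T1 -> c

Fill CYK table bottom-up (cells [i..j] with 0 ≤ i ≤ j ≤ 1 only):
  [0..0]={S,T0}  "b"  orig:{S}
  [1..1]={T1}  "c"  orig:{}
  [0..1]={A}  "bc"

Original NTs in T[0,1] deriving "bc": ["A"]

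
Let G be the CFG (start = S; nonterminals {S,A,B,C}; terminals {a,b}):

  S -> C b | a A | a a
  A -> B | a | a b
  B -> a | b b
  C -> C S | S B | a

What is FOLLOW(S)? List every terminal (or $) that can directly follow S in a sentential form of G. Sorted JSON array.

Compute FIRST by fixpoint:
[1]
  A via A→a: +{a}
  B via B→a: +{a}
  B via B→b b: +{b}
  C via C→a: +{a}
  S via S→C b: +{a}
  FIRST[S]={a}  FIRST[A]={a}  FIRST[B]={a,b}  FIRST[C]={a}
[2]
  A via A→B: +{b}
  FIRST[S]={a}  FIRST[A]={a,b}  FIRST[B]={a,b}  FIRST[C]={a}
[3] done
  FIRST[S]={a}  FIRST[A]={a,b}  FIRST[B]={a,b}  FIRST[C]={a}

FOLLOW sets:
initialize: $ ∈ FOLLOW(S)
[1]
  C→C S: FOLLOW(C) ⊇ FIRST(S) = {a}; new: +{a}
  C→C S: FOLLOW(S) ⊇ FOLLOW(C) ⊇ {a}; new: +{a}
  C→S B: FOLLOW(S) ⊇ FIRST(B) = {a,b}; new: +{b}
  C→S B: FOLLOW(B) ⊇ FOLLOW(C) ⊇ {a}; new: +{a}
  S→C b: FOLLOW(C) ⊇ FIRST(b) = {b}; new: +{b}
  S→a A: FOLLOW(A) ⊇ FOLLOW(S) ⊇ {$,a,b}; new: +{$,a,b}
  FOLLOW(S)={$,a,b}  FOLLOW(A)={$,a,b}  FOLLOW(B)={a}  FOLLOW(C)={a,b}
[2]
  A→B: FOLLOW(B) ⊇ FOLLOW(A) ⊇ {$,a,b}; new: +{$,b}
  FOLLOW(S)={$,a,b}  FOLLOW(A)={$,a,b}  FOLLOW(B)={$,a,b}  FOLLOW(C)={a,b}
[3] — fixpoint
  FOLLOW(S)={$,a,b}  FOLLOW(A)={$,a,b}  FOLLOW(B)={$,a,b}  FOLLOW(C)={a,b}

FOLLOW(S) = ["$", "a", "b"]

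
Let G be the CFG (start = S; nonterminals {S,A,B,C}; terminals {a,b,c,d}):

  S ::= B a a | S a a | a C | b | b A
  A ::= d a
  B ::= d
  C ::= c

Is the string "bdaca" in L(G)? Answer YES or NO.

CNF form of G:
  S -> B X3 | S X4 | T1 C | T2 A | b
  A -> T0 T1
  B -> d
  C -> c
  T0 -> d
  T1 -> a
  T2 -> b
  X3 -> T1 T1
  X4 -> T1 T1

CYK fill:
  cell(0,0) b: {S,T2}  orig:{S}
  cell(1,1) d: {B,T0}  orig:{B}
  cell(2,2) a: {T1}  orig:{}
  cell(3,3) c: {C}
  cell(4,4) a: {T1}  orig:{}
  cell(0,1) bd: ∅
  cell(1,2) da: {A}
  cell(2,3) ac: {S}
  cell(3,4) ca: ∅
  cell(0,2) bda: {S}
  cell(1,3) dac: ∅
  cell(2,4) aca: ∅
  cell(0,3) bdac: ∅
  cell(1,4) daca: ∅
  cell(0,4) bdaca: ∅

S ∉ T[0,4] ⇒ NO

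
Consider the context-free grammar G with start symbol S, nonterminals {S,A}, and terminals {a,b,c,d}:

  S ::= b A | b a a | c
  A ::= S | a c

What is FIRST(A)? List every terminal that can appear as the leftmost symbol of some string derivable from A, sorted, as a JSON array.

FIRST sets, iterate to fixpoint:
iter 1:
  A via A→a c: +{a}
  S via S→b A: +{b}
  S via S→c: +{c}
  FIRST[S]={b,c}  FIRST[A]={a}
iter 2:
  A via A→S: +{b,c}
  FIRST[S]={b,c}  FIRST[A]={a,b,c}
iter 3: (stable)
  FIRST[S]={b,c}  FIRST[A]={a,b,c}

FIRST(A) = ["a", "b", "c"]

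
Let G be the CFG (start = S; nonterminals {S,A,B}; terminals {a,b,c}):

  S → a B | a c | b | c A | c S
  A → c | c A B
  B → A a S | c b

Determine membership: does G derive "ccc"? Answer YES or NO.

Convert to CNF:
  S -> T0 A | T0 S | T1 B | T1 T0 | b
  A -> T0 X3 | c
  B -> A X4 | T0 T2
  T0 -> c
  T1 -> a
  T2 -> b
  X3 -> A B
  X4 -> T1 S

CYK table (by increasing span):
  [0..0]={A,T0}  "c"  orig:{A}
  [1..1]={A,T0}  "c"  orig:{A}
  [2..2]={A,T0}  "c"  orig:{A}
  [0..1]={S}  "cc"
  [1..2]={S}  "cc"
  [0..2]={S}  "ccc"

S ∈ T[0,2] ⇒ YES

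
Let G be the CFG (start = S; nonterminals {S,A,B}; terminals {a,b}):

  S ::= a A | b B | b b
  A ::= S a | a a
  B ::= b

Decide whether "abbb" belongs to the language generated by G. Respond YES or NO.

Convert to CNF:
  S -> T0 A | T1 B | T1 T1
  A -> S T0 | T0 T0
  B -> b
  T0 -> a
  T1 -> b

Fill CYK table bottom-up:
  cell(0,0) a: {T0}  orig:{}
  cell(1,1) b: {B,T1}  orig:{B}
  cell(2,2) b: {B,T1}  orig:{B}
  cell(3,3) b: {B,T1}  orig:{B}
  cell(0,1) ab: ∅
  cell(1,2) bb: {S}
  cell(2,3) bb: {S}
  cell(0,2) abb: ∅
  cell(1,3) bbb: ∅
  cell(0,3) abbb: ∅

S ∉ T[0,3] ⇒ NO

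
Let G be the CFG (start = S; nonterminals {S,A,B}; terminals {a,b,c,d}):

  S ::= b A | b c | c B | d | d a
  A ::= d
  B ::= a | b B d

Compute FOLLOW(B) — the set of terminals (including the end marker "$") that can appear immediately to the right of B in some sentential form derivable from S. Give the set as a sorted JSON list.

FIRST sets, iterate to fixpoint:
[1]
  A via A→d: +{d}
  B via B→a: +{a}
  B via B→b B d: +{b}
  S via S→b A: +{b}
  S via S→c B: +{c}
  S via S→d: +{d}
  FIRST[S]={b,c,d}  FIRST[A]={d}  FIRST[B]={a,b}
[2] — fixpoint
  FIRST[S]={b,c,d}  FIRST[A]={d}  FIRST[B]={a,b}

Compute FOLLOW by fixpoint:
seed FOLLOW(S) with $
[1]
  B→b B d: FOLLOW(B) ⊇ FIRST(d) = {d}; new: +{d}
  S→b A: FOLLOW(A) ⊇ FOLLOW(S) ⊇ {$}; new: +{$}
  S→c B: FOLLOW(B) ⊇ FOLLOW(S) ⊇ {$}; new: +{$}
  FOLLOW[S]={$}  FOLLOW[A]={$}  FOLLOW[B]={$,d}
[2] (stable)
  FOLLOW[S]={$}  FOLLOW[A]={$}  FOLLOW[B]={$,d}

FOLLOW(B) = ["$", "d"]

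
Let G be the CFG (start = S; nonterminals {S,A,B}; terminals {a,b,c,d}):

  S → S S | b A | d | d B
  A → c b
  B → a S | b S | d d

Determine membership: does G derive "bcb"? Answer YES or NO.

CNF form of G:
  S -> S S | T1 A | T3 B | d
  A -> T0 T1
  B -> T1 S | T2 S | T3 T3
  T0 -> c
  T1 -> b
  T2 -> a
  T3 -> d

Fill CYK table bottom-up:
  T[0,0] 'b' = {T1}  orig:{}
  T[1,1] 'c' = {T0}  orig:{}
  T[2,2] 'b' = {T1}  orig:{}
  T[0,1] 'bc' = ∅
  T[1,2] 'cb' = {A}
  T[0,2] 'bcb' = {S}

S ∈ T[0,2] ⇒ YES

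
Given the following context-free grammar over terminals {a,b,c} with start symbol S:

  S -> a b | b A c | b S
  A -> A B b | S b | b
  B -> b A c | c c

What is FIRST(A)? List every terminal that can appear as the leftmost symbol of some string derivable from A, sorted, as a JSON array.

FIRST sets, iterate to fixpoint:
[1]
  A via A→b: +{b}
  B via B→b A c: +{b}
  B via B→c c: +{c}
  S via S→a b: +{a}
  S via S→b A c: +{b}
  S: {a,b}  A: {b}  B: {b,c}
[2]
  A via A→S b: +{a}
  S: {a,b}  A: {a,b}  B: {b,c}
[3] — fixpoint
  S: {a,b}  A: {a,b}  B: {b,c}

FIRST(A) = ["a", "b"]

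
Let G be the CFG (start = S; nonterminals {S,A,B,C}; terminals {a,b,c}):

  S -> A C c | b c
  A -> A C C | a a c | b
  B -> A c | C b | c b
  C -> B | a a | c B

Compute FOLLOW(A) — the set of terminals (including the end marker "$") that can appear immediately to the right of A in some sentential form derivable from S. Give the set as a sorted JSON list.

FIRST sets, iterate to fixpoint:
iter 1:
  A via A→a a c: +{a}
  A via A→b: +{b}
  B via B→A c: +{a,b}
  B via B→c b: +{c}
  C via C→B: +{a,b,c}
  S via S→A C c: +{a,b}
  FIRST[S]={a,b}  FIRST[A]={a,b}  FIRST[B]={a,b,c}  FIRST[C]={a,b,c}
iter 2: — fixpoint
  FIRST[S]={a,b}  FIRST[A]={a,b}  FIRST[B]={a,b,c}  FIRST[C]={a,b,c}

Compute FOLLOW by fixpoint:
seed FOLLOW(S) with $
round 1:
  A→A C C: FOLLOW(A) ⊇ FIRST(C) = {a,b,c}; new: +{a,b,c}
  A→A C C: FOLLOW(C) ⊇ FIRST(C) = {a,b,c}; new: +{a,b,c}
  C→B: FOLLOW(B) ⊇ FOLLOW(C) ⊇ {a,b,c}; new: +{a,b,c}
  FOLLOW[S]={$}  FOLLOW[A]={a,b,c}  FOLLOW[B]={a,b,c}  FOLLOW[C]={a,b,c}
round 2: (stable)
  FOLLOW[S]={$}  FOLLOW[A]={a,b,c}  FOLLOW[B]={a,b,c}  FOLLOW[C]={a,b,c}

FOLLOW(A) = ["a", "b", "c"]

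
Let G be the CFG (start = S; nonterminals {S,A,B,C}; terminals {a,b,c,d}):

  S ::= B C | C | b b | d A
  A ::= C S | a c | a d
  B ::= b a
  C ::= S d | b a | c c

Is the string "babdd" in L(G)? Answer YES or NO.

Convert to CNF:
  S -> B C | S T2 | T1 T1 | T2 A | T3 T0 | T3 T3
  A -> C S | T0 T1 | T0 T2
  B -> T3 T0
  C -> S T2 | T1 T1 | T3 T0
  T0 -> a
  T1 -> c
  T2 -> d
  T3 -> b

Fill CYK table bottom-up:
  T[0,0] 'b' = {T3}  orig:{}
  T[1,1] 'a' = {T0}  orig:{}
  T[2,2] 'b' = {T3}  orig:{}
  T[3,3] 'd' = {T2}  orig:{}
  T[4,4] 'd' = {T2}  orig:{}
  T[0,1] 'ba' = {B,C,S}
  T[1,2] 'ab' = ∅
  T[2,3] 'bd' = ∅
  T[3,4] 'dd' = ∅
  T[0,2] 'bab' = ∅
  T[1,3] 'abd' = ∅
  T[2,4] 'bdd' = ∅
  T[0,3] 'babd' = ∅
  T[1,4] 'abdd' = ∅
  T[0,4] 'babdd' = ∅

S ∉ T[0,4] ⇒ NO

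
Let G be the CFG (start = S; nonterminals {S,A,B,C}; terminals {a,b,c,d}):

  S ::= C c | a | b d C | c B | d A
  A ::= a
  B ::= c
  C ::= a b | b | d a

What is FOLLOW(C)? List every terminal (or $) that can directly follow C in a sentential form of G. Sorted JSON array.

Compute FIRST by fixpoint:
round 1:
  A via A→a: +{a}
  B via B→c: +{c}
  C via C→a b: +{a}
  C via C→b: +{b}
  C via C→d a: +{d}
  S via S→C c: +{a,b,d}
  S via S→c B: +{c}
  FIRST(S)={a,b,c,d}  FIRST(A)={a}  FIRST(B)={c}  FIRST(C)={a,b,d}
round 2: (no change)
  FIRST(S)={a,b,c,d}  FIRST(A)={a}  FIRST(B)={c}  FIRST(C)={a,b,d}

Compute FOLLOW by fixpoint:
FOLLOW(S) := {$}
[1]
  S→C c: FOLLOW(C) ⊇ FIRST(c) = {c}; new: +{c}
  S→b d C: FOLLOW(C) ⊇ FOLLOW(S) ⊇ {$}; new: +{$}
  S→c B: FOLLOW(B) ⊇ FOLLOW(S) ⊇ {$}; new: +{$}
  S→d A: FOLLOW(A) ⊇ FOLLOW(S) ⊇ {$}; new: +{$}
  FOLLOW(S)={$}  FOLLOW(A)={$}  FOLLOW(B)={$}  FOLLOW(C)={$,c}
[2] done
  FOLLOW(S)={$}  FOLLOW(A)={$}  FOLLOW(B)={$}  FOLLOW(C)={$,c}

FOLLOW(C) = ["$", "c"]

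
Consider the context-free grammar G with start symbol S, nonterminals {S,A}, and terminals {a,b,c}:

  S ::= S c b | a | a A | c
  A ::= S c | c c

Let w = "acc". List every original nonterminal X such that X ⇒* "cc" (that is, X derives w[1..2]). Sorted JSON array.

CNF form of G:
  S -> S X3 | T2 A | a | c
  A -> S T0 | T0 T0
  T0 -> c
  T1 -> b
  T2 -> a
  X3 -> T0 T1

CYK fill, restricted to cells inside w[1..2]:
  T[1,1] 'c' = {S,T0}  orig:{S}
  T[2,2] 'c' = {S,T0}  orig:{S}
  T[1,2] 'cc' = {A}

Original NTs in T[1,2] deriving "cc": ["A"]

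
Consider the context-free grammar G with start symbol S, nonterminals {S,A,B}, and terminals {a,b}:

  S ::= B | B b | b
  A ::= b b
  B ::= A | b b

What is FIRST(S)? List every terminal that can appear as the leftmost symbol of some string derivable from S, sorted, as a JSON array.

FIRST sets, iterate to fixpoint:
pass 1:
  A via A→b b: +{b}
  B via B→A: +{b}
  S via S→B: +{b}
  S: {b}  A: {b}  B: {b}
pass 2: (no change)
  S: {b}  A: {b}  B: {b}

FIRST(S) = ["b"]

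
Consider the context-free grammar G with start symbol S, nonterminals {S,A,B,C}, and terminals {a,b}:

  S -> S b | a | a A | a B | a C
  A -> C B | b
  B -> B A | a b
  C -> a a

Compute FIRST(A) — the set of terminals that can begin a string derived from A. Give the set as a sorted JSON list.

FIRST iteration:
pass 1:
  A via A→b: +{b}
  B via B→a b: +{a}
  C via C→a a: +{a}
  S via S→a: +{a}
  S: {a}  A: {b}  B: {a}  C: {a}
pass 2:
  A via A→C B: +{a}
  S: {a}  A: {a,b}  B: {a}  C: {a}
pass 3: (stable)
  S: {a}  A: {a,b}  B: {a}  C: {a}

FIRST(A) = ["a", "b"]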